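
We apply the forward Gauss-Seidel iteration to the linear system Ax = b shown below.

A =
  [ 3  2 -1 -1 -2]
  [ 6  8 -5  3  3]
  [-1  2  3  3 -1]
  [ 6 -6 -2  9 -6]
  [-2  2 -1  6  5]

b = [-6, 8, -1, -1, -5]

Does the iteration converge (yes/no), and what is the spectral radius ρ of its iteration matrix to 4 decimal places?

Let D = diag(3, 8, 3, 9, 5); L, U the strict triangles.
GS T = -(D+L)⁻¹U: row 0 first, T[0,3] = -(-1)/(3) = +0.3333; later rows by forward substitution.
  T[0,:] = [+0.0000 -0.6667 +0.3333 +0.3333 +0.6667]
  T[1,:] = [+0.0000 +0.5000 +0.3750 -0.6250 -0.8750]
  T[2,:] = [+0.0000 -0.5556 -0.1389 -0.4722 +1.1389]
  T[3,:] = [+0.0000 +0.6543 -0.0031 -0.7438 -0.1080]
  T[4,:] = [+0.0000 -1.3630 -0.0407 +1.1815 +0.9741]
|λ(T)| sorted: 1.3155, 0.9773, 0.2940, 0.2940, 0.0000.
ρ(T) = max|λ| = 1.3155; 1.3155 > 1 ⇒ diverges.

no, ρ = 1.3155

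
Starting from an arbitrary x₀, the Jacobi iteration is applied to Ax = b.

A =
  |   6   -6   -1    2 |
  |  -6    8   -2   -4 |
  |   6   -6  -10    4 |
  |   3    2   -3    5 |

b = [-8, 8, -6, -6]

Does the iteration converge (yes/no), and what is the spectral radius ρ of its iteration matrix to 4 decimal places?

no, ρ = 1.1990

Split A = D + L + U, D = diag(6, 8, -10, 5).
Jacobi T = -D⁻¹(L+U): T[1,0] = -(-6)/(8) = +0.7500; T[1,1] = 0.
  T[0,:] = [+0.0000 +1.0000 +0.1667 -0.3333]
  T[1,:] = [+0.7500 +0.0000 +0.2500 +0.5000]
  T[2,:] = [+0.6000 -0.6000 +0.0000 +0.4000]
  T[3,:] = [-0.6000 -0.4000 +0.6000 +0.0000]
|λ(T)| sorted: 1.1990, 0.6510, 0.3754, 0.3754.
ρ(T) = max|λ| = 1.1990; 1.1990 > 1, so it fails to converge.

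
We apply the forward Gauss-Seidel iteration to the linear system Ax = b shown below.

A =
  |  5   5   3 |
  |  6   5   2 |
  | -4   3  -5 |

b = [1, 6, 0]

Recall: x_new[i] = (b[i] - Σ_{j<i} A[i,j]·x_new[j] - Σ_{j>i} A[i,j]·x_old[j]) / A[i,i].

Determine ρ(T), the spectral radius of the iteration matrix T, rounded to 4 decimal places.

Diagonal D = diag(5, 5, -5); L, U strict lower/upper.
T_GS = -(D+L)⁻¹U: row 0 first, T[0,1] = -(5)/(5) = -1.0000; later rows by forward substitution.
  T[0,:] = [+0.0000, -1.0000, -0.6000]
  T[1,:] = [+0.0000, +1.2000, +0.3200]
  T[2,:] = [+0.0000, +1.5200, +0.6720]
moduli |λ_i(T)| = 1.6817, 0.1903, 0.0000.
ρ = 1.6817; 1.6817 > 1, so it fails to converge.

1.6817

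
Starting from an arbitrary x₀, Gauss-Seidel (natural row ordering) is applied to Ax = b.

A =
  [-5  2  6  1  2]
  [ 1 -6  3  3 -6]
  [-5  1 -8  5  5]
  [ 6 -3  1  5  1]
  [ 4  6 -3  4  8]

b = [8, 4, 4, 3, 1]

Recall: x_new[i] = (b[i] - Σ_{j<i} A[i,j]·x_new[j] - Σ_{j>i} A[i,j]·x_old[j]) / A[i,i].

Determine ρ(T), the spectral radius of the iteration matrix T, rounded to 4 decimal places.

Let D = diag(-5, -6, -8, 5, 8); L, U the strict triangles.
GS T = -(D+L)⁻¹U: row 0 first, T[0,1] = -(2)/(-5) = +0.4000; later rows by forward substitution.
  T[0,:] = [+0.0000, +0.4000, +1.2000, +0.2000, +0.4000]
  T[1,:] = [+0.0000, +0.0667, +0.7000, +0.5333, -0.9333]
  T[2,:] = [+0.0000, -0.2417, -0.6625, +0.5667, +0.2583]
  T[3,:] = [+0.0000, -0.3917, -0.8875, -0.0333, -1.2917]
  T[4,:] = [+0.0000, -0.1448, -0.9297, -0.2708, +1.2427]
moduli |λ_i(T)| = 1.5003, 1.0742, 1.0742, 0.0072, 0.0000.
ρ(T) = max|λ| = 1.5003; 1.5003 > 1 ⇒ diverges.

1.5003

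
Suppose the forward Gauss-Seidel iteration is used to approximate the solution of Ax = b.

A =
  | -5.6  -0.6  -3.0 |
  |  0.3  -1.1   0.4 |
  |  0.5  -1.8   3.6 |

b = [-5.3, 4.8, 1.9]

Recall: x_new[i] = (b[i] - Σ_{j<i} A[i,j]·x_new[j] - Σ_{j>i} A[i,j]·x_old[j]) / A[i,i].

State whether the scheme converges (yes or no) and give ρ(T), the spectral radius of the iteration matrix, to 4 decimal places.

Split A = D + L + U, D = diag(-5.6, -1.1, 3.6).
Gauss-Seidel: T = -(D+L)⁻¹U, row 0 first, T[0,2] = -(-3)/(-5.6) = -0.5357; later rows by forward substitution.
  T[0,:] = [+0.0000  -0.1071  -0.5357]
  T[1,:] = [+0.0000  -0.0292  +0.2175]
  T[2,:] = [+0.0000  +0.0003  +0.1832]
moduli |λ_i(T)| = 0.1834, 0.0295, 0.0000.
ρ(T) = max|λ| = 0.1834; 0.1834 < 1 ⇒ converges.

yes, ρ = 0.1834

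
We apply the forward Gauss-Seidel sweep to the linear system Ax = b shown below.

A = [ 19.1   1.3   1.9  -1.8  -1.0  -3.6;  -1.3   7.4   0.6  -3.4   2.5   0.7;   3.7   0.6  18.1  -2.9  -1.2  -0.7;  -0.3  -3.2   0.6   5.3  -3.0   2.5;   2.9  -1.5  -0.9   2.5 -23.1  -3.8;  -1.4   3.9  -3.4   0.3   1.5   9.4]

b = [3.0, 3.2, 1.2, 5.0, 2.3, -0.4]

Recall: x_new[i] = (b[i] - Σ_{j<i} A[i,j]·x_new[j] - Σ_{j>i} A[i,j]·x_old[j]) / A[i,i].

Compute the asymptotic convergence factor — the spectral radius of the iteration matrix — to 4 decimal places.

0.4536

Write A = D+L+U with D = diag(19.1, 7.4, 18.1, 5.3, -23.1, 9.4).
T_GS = -(D+L)⁻¹U: row 0 first, T[0,5] = -(-3.6)/(19.1) = +0.1885; later rows by forward substitution.
  T[0,:] = [+0.0000  -0.0681  -0.0995  +0.0942  +0.0524  +0.1885]
  T[1,:] = [+0.0000  -0.0120  -0.0986  +0.4760  -0.3286  -0.0615]
  T[2,:] = [+0.0000  +0.0143  +0.0236  +0.1252  +0.0665  +0.0022]
  T[3,:] = [+0.0000  -0.0127  -0.0678  +0.2786  +0.3630  -0.4984]
  T[4,:] = [+0.0000  -0.0097  -0.0143  +0.0062  +0.0646  -0.1909]
  T[5,:] = [+0.0000  +0.0020  +0.0391  -0.1481  +0.1463  +0.1007]
|roots of det(T-λI)|: 0.4536, 0.1544, 0.1544, 0.0479, 0.0237, 0.0000.
ρ(T) = max|λ| = 0.4536; 0.4536 < 1: convergent.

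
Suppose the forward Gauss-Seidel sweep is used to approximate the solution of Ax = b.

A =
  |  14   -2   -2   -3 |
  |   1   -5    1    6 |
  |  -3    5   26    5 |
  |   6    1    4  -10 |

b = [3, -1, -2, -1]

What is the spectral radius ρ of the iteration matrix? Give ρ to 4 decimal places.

0.3113

Write A = D+L+U with D = diag(14, -5, 26, -10).
GS T = -(D+L)⁻¹U: row 0 first, T[0,2] = -(-2)/(14) = +0.1429; later rows by forward substitution.
  T[0,:] = [+0.0000, +0.1429, +0.1429, +0.2143]
  T[1,:] = [+0.0000, +0.0286, +0.2286, +1.2429]
  T[2,:] = [+0.0000, +0.0110, -0.0275, -0.4066]
  T[3,:] = [+0.0000, +0.0930, +0.0976, +0.0902]
|roots of det(T-λI)|: 0.3113, 0.2606, 0.0406, 0.0000.
ρ(T) = max|λ| = 0.3113; 0.3113 < 1: convergent.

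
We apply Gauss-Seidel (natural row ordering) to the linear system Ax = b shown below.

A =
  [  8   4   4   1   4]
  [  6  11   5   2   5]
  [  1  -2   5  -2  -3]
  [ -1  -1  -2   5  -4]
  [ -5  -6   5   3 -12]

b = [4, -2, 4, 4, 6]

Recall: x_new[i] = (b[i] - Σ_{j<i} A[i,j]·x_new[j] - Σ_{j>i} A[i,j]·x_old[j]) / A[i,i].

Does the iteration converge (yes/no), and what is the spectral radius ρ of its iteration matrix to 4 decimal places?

Let D = diag(8, 11, 5, 5, -12); L, U the strict triangles.
Gauss-Seidel: T = -(D+L)⁻¹U, row 0 first, T[0,2] = -(4)/(8) = -0.5000; later rows by forward substitution.
  T[0,:] = [+0.0000 -0.5000 -0.5000 -0.1250 -0.5000]
  T[1,:] = [+0.0000 +0.2727 -0.1818 -0.1136 -0.1818]
  T[2,:] = [+0.0000 +0.2091 +0.0273 +0.3795 +0.6273]
  T[3,:] = [+0.0000 +0.0382 -0.1255 +0.1041 +0.9145]
  T[4,:] = [+0.0000 +0.1686 +0.2792 +0.2931 +0.7892]
moduli |λ_i(T)| = 1.1438, 0.3409, 0.2788, 0.2788, 0.0000.
ρ = 1.1438; 1.1438 > 1, so it fails to converge.

no, ρ = 1.1438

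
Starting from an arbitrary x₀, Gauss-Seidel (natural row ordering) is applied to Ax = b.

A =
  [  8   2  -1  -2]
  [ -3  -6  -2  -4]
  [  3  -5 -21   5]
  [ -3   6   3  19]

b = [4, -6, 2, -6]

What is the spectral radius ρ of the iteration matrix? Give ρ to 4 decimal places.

0.5879

A = D + L + U where D = diag(8, -6, -21, 19).
Gauss-Seidel: T = -(D+L)⁻¹U, row 0 first, T[0,3] = -(-2)/(8) = +0.2500; later rows by forward substitution.
  T[0,:] = [+0.0000, -0.2500, +0.1250, +0.2500]
  T[1,:] = [+0.0000, +0.1250, -0.3958, -0.7917]
  T[2,:] = [+0.0000, -0.0655, +0.1121, +0.4623]
  T[3,:] = [+0.0000, -0.0686, +0.1270, +0.2165]
|roots of det(T-λI)|: 0.5879, 0.0730, 0.0730, 0.0000.
ρ(T) = max|λ| = 0.5879; 0.5879 < 1 ⇒ converges.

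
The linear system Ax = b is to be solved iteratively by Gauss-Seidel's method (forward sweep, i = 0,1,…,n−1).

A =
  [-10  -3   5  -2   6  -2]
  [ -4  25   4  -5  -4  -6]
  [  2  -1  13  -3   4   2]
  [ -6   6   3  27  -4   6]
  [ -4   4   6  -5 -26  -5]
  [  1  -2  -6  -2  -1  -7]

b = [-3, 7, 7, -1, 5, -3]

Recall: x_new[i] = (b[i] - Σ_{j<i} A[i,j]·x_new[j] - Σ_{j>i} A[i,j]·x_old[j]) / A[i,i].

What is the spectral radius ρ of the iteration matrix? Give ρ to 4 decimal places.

0.5154

Split A = D + L + U, D = diag(-10, 25, 13, 27, -26, -7).
GS T = -(D+L)⁻¹U: row 0 first, T[0,1] = -(-3)/(-10) = -0.3000; later rows by forward substitution.
  T[0,:] = [+0.0000, -0.3000, +0.5000, -0.2000, +0.6000, -0.2000]
  T[1,:] = [+0.0000, -0.0480, -0.0800, +0.1680, +0.2560, +0.2080]
  T[2,:] = [+0.0000, +0.0425, -0.0831, +0.2745, -0.3803, -0.1071]
  T[3,:] = [+0.0000, -0.0607, +0.1381, -0.1123, +0.2668, -0.3010]
  T[4,:] = [+0.0000, +0.0602, -0.1350, +0.1415, -0.1920, -0.0964]
  T[5,:] = [+0.0000, -0.0568, +0.1453, -0.3000, +0.2897, +0.1035]
moduli |λ_i(T)| = 0.5154, 0.2730, 0.2025, 0.1256, 0.0126, 0.0000.
spectral radius ρ = 0.5154; 0.5154 < 1, so it converges for any x₀.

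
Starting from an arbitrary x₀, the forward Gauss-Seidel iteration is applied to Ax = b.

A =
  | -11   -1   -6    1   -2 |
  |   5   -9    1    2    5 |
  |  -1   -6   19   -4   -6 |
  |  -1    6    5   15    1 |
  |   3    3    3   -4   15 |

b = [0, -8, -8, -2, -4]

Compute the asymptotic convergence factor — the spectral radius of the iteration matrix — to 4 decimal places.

Diagonal D = diag(-11, -9, 19, 15, 15); L, U strict lower/upper.
T_GS = -(D+L)⁻¹U: row 0 first, T[0,2] = -(-6)/(-11) = -0.5455; later rows by forward substitution.
  T[0,:] = [+0.0000  -0.0909  -0.5455  +0.0909  -0.1818]
  T[1,:] = [+0.0000  -0.0505  -0.1919  +0.2727  +0.4545]
  T[2,:] = [+0.0000  -0.0207  -0.0893  +0.3014  +0.4498]
  T[3,:] = [+0.0000  +0.0211  +0.0702  -0.2035  -0.4105]
  T[4,:] = [+0.0000  +0.0380  +0.1841  -0.1873  -0.2540]
moduli |λ_i(T)| = 0.7250, 0.0762, 0.0762, 0.0067, 0.0000.
spectral radius ρ = 0.7250; 0.7250 < 1 ⇒ converges.

0.7250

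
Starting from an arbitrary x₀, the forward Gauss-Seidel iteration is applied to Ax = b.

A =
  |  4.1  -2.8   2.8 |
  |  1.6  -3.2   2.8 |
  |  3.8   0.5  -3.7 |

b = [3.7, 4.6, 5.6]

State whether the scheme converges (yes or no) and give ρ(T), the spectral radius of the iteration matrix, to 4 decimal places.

yes, ρ = 0.9404

Write A = D+L+U with D = diag(4.1, -3.2, -3.7).
Gauss-Seidel: T = -(D+L)⁻¹U, row 0 first, T[0,1] = -(-2.8)/(4.1) = +0.6829; later rows by forward substitution.
  T[0,:] = [+0.0000  +0.6829  -0.6829]
  T[1,:] = [+0.0000  +0.3415  +0.5335]
  T[2,:] = [+0.0000  +0.7475  -0.6293]
|λ(T)| sorted: 0.9404, 0.6526, 0.0000.
ρ = 0.9404; 0.9404 < 1, so it converges for any x₀.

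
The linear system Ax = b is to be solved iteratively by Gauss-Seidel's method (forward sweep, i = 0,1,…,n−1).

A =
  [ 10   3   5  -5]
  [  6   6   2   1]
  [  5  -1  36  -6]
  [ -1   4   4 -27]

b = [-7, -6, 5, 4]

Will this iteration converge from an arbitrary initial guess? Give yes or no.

yes

Let D = diag(10, 6, 36, -27); L, U the strict triangles.
T_GS = -(D+L)⁻¹U: row 0 first, T[0,1] = -(3)/(10) = -0.3000; later rows by forward substitution.
  T[0,:] = [+0.0000, -0.3000, -0.5000, +0.5000]
  T[1,:] = [+0.0000, +0.3000, +0.1667, -0.6667]
  T[2,:] = [+0.0000, +0.0500, +0.0741, +0.0787]
  T[3,:] = [+0.0000, +0.0630, +0.0542, -0.1056]
moduli |λ_i(T)| = 0.1852, 0.1128, 0.0295, 0.0000.
spectral radius ρ = 0.1852; 0.1852 < 1, so it converges for any x₀.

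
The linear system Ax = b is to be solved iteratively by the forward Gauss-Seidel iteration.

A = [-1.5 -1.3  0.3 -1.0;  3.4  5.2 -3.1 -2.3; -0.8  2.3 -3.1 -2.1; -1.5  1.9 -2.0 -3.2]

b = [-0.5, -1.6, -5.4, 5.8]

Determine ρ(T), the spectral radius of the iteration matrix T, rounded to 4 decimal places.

A = D + L + U where D = diag(-1.5, 5.2, -3.1, -3.2).
GS T = -(D+L)⁻¹U: row 0 first, T[0,1] = -(-1.3)/(-1.5) = -0.8667; later rows by forward substitution.
  T[0,:] = [+0.0000 -0.8667 +0.2000 -0.6667]
  T[1,:] = [+0.0000 +0.5667 +0.4654 +0.8782]
  T[2,:] = [+0.0000 +0.6441 +0.2937 +0.1462]
  T[3,:] = [+0.0000 +0.3402 -0.0010 +0.7426]
moduli |λ_i(T)| = 1.3627, 0.4873, 0.2471, 0.0000.
ρ = 1.3627; 1.3627 > 1: divergent.

1.3627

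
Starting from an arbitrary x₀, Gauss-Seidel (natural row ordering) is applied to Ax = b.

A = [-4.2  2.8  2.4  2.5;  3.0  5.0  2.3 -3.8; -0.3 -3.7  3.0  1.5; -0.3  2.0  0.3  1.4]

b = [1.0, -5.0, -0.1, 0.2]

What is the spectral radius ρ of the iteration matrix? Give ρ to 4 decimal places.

A = D + L + U where D = diag(-4.2, 5, 3, 1.4).
Gauss-Seidel: T = -(D+L)⁻¹U, row 0 first, T[0,2] = -(2.4)/(-4.2) = +0.5714; later rows by forward substitution.
  T[0,:] = [+0.0000 +0.6667 +0.5714 +0.5952]
  T[1,:] = [+0.0000 -0.4000 -0.8029 +0.4029]
  T[2,:] = [+0.0000 -0.4267 -0.9330 +0.0564]
  T[3,:] = [+0.0000 +0.8057 +1.4693 -0.4600]
moduli |λ_i(T)| = 1.6363, 0.2403, 0.0835, 0.0000.
ρ(T) = max|λ| = 1.6363; 1.6363 > 1: divergent.

1.6363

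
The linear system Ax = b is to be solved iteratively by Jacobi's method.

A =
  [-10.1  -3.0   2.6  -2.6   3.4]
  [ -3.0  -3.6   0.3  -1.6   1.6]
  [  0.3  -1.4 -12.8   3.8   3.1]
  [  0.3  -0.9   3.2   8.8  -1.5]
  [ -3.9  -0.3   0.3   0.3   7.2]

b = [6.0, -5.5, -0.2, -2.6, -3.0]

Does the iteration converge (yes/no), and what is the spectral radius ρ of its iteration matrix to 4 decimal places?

Let D = diag(-10.1, -3.6, -12.8, 8.8, 7.2); L, U the strict triangles.
Jacobi: T = -D⁻¹(L+U), T[1,2] = -(0.3)/(-3.6) = +0.0833; T[1,1] = 0.
  T[0,:] = [+0.0000 -0.2970 +0.2574 -0.2574 +0.3366]
  T[1,:] = [-0.8333 +0.0000 +0.0833 -0.4444 +0.4444]
  T[2,:] = [+0.0234 -0.1094 +0.0000 +0.2969 +0.2422]
  T[3,:] = [-0.0341 +0.1023 -0.3636 +0.0000 +0.1705]
  T[4,:] = [+0.5417 +0.0417 -0.0417 -0.0417 +0.0000]
moduli |λ_i(T)| = 0.7272, 0.6030, 0.4181, 0.4181, 0.1528.
ρ = 0.7272; 0.7272 < 1 ⇒ converges.

yes, ρ = 0.7272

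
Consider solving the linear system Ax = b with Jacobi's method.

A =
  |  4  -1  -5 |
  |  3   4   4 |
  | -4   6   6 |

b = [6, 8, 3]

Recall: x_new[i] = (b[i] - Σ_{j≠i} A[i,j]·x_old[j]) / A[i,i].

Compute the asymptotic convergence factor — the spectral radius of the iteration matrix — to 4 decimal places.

Write A = D+L+U with D = diag(4, 4, 6).
Jacobi T = -D⁻¹(L+U): T[2,1] = -(6)/(6) = -1.0000; T[2,2] = 0.
  T[0,:] = [+0.0000, +0.2500, +1.2500]
  T[1,:] = [-0.7500, +0.0000, -1.0000]
  T[2,:] = [+0.6667, -1.0000, +0.0000]
|roots of det(T-λI)|: 1.4728, 0.8740, 0.5988.
ρ = 1.4728; 1.4728 > 1 ⇒ diverges.

1.4728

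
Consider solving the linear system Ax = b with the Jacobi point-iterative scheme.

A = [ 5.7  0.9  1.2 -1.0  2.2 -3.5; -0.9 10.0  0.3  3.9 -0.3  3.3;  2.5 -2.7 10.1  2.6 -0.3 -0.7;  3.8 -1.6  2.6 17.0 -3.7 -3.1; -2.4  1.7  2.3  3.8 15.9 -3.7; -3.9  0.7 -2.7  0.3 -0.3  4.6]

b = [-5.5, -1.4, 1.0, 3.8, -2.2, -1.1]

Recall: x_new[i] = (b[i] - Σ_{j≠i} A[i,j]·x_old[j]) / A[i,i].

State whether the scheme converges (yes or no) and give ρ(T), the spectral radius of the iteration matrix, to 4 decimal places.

Write A = D+L+U with D = diag(5.7, 10, 10.1, 17, 15.9, 4.6).
T_J = -D⁻¹(L+U): T[1,3] = -(3.9)/(10) = -0.3900; T[1,1] = 0.
  T[0,:] = [+0.0000, -0.1579, -0.2105, +0.1754, -0.3860, +0.6140]
  T[1,:] = [+0.0900, +0.0000, -0.0300, -0.3900, +0.0300, -0.3300]
  T[2,:] = [-0.2475, +0.2673, +0.0000, -0.2574, +0.0297, +0.0693]
  T[3,:] = [-0.2235, +0.0941, -0.1529, +0.0000, +0.2176, +0.1824]
  T[4,:] = [+0.1509, -0.1069, -0.1447, -0.2390, +0.0000, +0.2327]
  T[5,:] = [+0.8478, -0.1522, +0.5870, -0.0652, +0.0652, +0.0000]
moduli |λ_i(T)| = 0.9327, 0.5822, 0.4264, 0.4264, 0.3672, 0.0047.
ρ(T) = max|λ| = 0.9327; 0.9327 < 1 ⇒ converges.

yes, ρ = 0.9327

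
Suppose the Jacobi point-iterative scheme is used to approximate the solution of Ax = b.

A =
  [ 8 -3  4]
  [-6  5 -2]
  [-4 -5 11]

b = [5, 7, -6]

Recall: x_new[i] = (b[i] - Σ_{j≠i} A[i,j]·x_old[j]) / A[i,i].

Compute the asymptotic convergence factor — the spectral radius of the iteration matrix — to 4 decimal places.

A = D + L + U where D = diag(8, 5, 11).
Jacobi: T = -D⁻¹(L+U), T[1,0] = -(-6)/(5) = +1.2000; T[1,1] = 0.
  T[0,:] = [+0.0000 +0.3750 -0.5000]
  T[1,:] = [+1.2000 +0.0000 +0.4000]
  T[2,:] = [+0.3636 +0.4545 +0.0000]
|eigenvalues of T|: 0.8421, 0.5090, 0.5090.
ρ(T) = max|λ| = 0.8421; 0.8421 < 1 ⇒ converges.

0.8421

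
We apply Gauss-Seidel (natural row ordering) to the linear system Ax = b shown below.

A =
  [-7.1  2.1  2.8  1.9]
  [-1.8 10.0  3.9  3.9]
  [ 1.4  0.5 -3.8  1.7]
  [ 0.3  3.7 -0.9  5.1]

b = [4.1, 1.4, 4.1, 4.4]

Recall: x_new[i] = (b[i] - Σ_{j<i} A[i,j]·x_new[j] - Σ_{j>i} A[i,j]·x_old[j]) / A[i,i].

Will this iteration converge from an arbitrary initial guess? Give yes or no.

Let D = diag(-7.1, 10, -3.8, 5.1); L, U the strict triangles.
Gauss-Seidel: T = -(D+L)⁻¹U, row 0 first, T[0,1] = -(2.1)/(-7.1) = +0.2958; later rows by forward substitution.
  T[0,:] = [+0.0000  +0.2958  +0.3944  +0.2676]
  T[1,:] = [+0.0000  +0.0532  -0.3190  -0.3418]
  T[2,:] = [+0.0000  +0.1160  +0.1033  +0.5010]
  T[3,:] = [+0.0000  -0.0356  +0.2265  +0.3207]
|roots of det(T-λI)|: 0.5475, 0.0745, 0.0745, 0.0000.
spectral radius ρ = 0.5475; 0.5475 < 1: convergent.

yes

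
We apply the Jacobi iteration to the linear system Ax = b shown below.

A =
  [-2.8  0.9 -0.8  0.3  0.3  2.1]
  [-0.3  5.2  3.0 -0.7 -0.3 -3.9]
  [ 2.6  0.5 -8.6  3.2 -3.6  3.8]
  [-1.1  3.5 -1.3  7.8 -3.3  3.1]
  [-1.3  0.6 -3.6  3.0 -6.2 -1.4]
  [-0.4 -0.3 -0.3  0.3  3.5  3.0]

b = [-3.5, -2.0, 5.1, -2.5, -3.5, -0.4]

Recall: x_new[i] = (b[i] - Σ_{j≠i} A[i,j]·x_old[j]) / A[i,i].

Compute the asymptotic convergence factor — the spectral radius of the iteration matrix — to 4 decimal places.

Split A = D + L + U, D = diag(-2.8, 5.2, -8.6, 7.8, -6.2, 3).
Jacobi T = -D⁻¹(L+U): T[1,4] = -(-0.3)/(5.2) = +0.0577; T[1,1] = 0.
  T[0,:] = [+0.0000 +0.3214 -0.2857 +0.1071 +0.1071 +0.7500]
  T[1,:] = [+0.0577 +0.0000 -0.5769 +0.1346 +0.0577 +0.7500]
  T[2,:] = [+0.3023 +0.0581 +0.0000 +0.3721 -0.4186 +0.4419]
  T[3,:] = [+0.1410 -0.4487 +0.1667 +0.0000 +0.4231 -0.3974]
  T[4,:] = [-0.2097 +0.0968 -0.5806 +0.4839 +0.0000 -0.2258]
  T[5,:] = [+0.1333 +0.1000 +0.1000 -0.1000 -1.1667 +0.0000]
|eigenvalues of T|: 1.1541, 0.7118, 0.5970, 0.5970, 0.2017, 0.1043.
spectral radius ρ = 1.1541; 1.1541 > 1 ⇒ diverges.

1.1541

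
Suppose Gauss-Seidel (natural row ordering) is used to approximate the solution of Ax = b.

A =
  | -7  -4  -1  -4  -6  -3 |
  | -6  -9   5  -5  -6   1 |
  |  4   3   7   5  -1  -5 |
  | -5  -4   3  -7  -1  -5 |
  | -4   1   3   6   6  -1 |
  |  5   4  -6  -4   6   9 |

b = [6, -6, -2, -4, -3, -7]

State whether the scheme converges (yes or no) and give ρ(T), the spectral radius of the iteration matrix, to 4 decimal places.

Let D = diag(-7, -9, 7, -7, 6, 9); L, U the strict triangles.
GS T = -(D+L)⁻¹U: row 0 first, T[0,5] = -(-3)/(-7) = -0.4286; later rows by forward substitution.
  T[0,:] = [+0.0000  -0.5714  -0.1429  -0.5714  -0.8571  -0.4286]
  T[1,:] = [+0.0000  +0.3810  +0.6508  -0.1746  -0.0952  +0.3968]
  T[2,:] = [+0.0000  +0.1633  -0.1973  -0.3129  +0.6735  +0.7891]
  T[3,:] = [+0.0000  +0.2604  -0.3544  +0.3738  +0.8124  -0.2967]
  T[4,:] = [+0.0000  -0.7865  +0.2493  -0.5692  -1.7047  -0.2830]
  T[5,:] = [+0.0000  +0.8971  -0.6651  +0.7321  +2.4651  +0.6446]
|eigenvalues of T|: 1.1284, 0.3101, 0.3101, 0.2610, 0.1059, 0.0000.
spectral radius ρ = 1.1284; 1.1284 > 1 ⇒ diverges.

no, ρ = 1.1284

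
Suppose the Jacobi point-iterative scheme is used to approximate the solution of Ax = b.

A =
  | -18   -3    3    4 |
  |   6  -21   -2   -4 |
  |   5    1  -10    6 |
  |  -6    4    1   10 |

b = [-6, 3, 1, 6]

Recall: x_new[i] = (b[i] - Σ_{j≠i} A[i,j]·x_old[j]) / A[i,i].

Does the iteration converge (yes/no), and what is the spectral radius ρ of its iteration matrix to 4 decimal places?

yes, ρ = 0.5279

Split A = D + L + U, D = diag(-18, -21, -10, 10).
T_J = -D⁻¹(L+U): T[3,2] = -(1)/(10) = -0.1000; T[3,3] = 0.
  T[0,:] = [+0.0000 -0.1667 +0.1667 +0.2222]
  T[1,:] = [+0.2857 +0.0000 -0.0952 -0.1905]
  T[2,:] = [+0.5000 +0.1000 +0.0000 +0.6000]
  T[3,:] = [+0.6000 -0.4000 -0.1000 +0.0000]
|roots of det(T-λI)|: 0.5279, 0.4377, 0.4377, 0.1339.
ρ = 0.5279; 0.5279 < 1: convergent.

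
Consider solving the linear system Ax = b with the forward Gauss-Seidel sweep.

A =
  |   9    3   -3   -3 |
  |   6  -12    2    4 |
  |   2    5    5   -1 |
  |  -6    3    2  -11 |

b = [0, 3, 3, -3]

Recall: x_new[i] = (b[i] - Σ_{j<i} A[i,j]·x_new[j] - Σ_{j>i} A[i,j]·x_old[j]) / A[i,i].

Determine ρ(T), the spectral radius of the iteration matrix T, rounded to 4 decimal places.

Split A = D + L + U, D = diag(9, -12, 5, -11).
GS T = -(D+L)⁻¹U: row 0 first, T[0,3] = -(-3)/(9) = +0.3333; later rows by forward substitution.
  T[0,:] = [+0.0000  -0.3333  +0.3333  +0.3333]
  T[1,:] = [+0.0000  -0.1667  +0.3333  +0.5000]
  T[2,:] = [+0.0000  +0.3000  -0.4667  -0.4333]
  T[3,:] = [+0.0000  +0.1909  -0.1758  -0.1242]
|roots of det(T-λI)|: 0.8805, 0.1647, 0.0418, 0.0000.
ρ = 0.8805; 0.8805 < 1 ⇒ converges.

0.8805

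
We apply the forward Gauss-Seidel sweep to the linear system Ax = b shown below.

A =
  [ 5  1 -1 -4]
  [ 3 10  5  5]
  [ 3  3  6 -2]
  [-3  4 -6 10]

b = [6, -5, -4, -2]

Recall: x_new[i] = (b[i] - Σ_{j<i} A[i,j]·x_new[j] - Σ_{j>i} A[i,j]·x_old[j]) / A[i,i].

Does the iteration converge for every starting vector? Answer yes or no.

yes

Let D = diag(5, 10, 6, 10); L, U the strict triangles.
T_GS = -(D+L)⁻¹U: row 0 first, T[0,2] = -(-1)/(5) = +0.2000; later rows by forward substitution.
  T[0,:] = [+0.0000  -0.2000  +0.2000  +0.8000]
  T[1,:] = [+0.0000  +0.0600  -0.5600  -0.7400]
  T[2,:] = [+0.0000  +0.0700  +0.1800  +0.3033]
  T[3,:] = [+0.0000  -0.0420  +0.3920  +0.7180]
|λ(T)| sorted: 0.8893, 0.1060, 0.1060, 0.0000.
ρ(T) = max|λ| = 0.8893; 0.8893 < 1 ⇒ converges.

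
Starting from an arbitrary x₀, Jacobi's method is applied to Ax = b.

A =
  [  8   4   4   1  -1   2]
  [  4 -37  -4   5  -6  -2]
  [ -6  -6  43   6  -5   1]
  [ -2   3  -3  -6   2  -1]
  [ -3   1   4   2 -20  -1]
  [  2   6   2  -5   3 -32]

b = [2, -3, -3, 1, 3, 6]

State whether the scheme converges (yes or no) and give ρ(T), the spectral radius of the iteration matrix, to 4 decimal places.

Diagonal D = diag(8, -37, 43, -6, -20, -32); L, U strict lower/upper.
Jacobi: T = -D⁻¹(L+U), T[3,2] = -(-3)/(-6) = -0.5000; T[3,3] = 0.
  T[0,:] = [+0.0000, -0.5000, -0.5000, -0.1250, +0.1250, -0.2500]
  T[1,:] = [+0.1081, +0.0000, -0.1081, +0.1351, -0.1622, -0.0541]
  T[2,:] = [+0.1395, +0.1395, +0.0000, -0.1395, +0.1163, -0.0233]
  T[3,:] = [-0.3333, +0.5000, -0.5000, +0.0000, +0.3333, -0.1667]
  T[4,:] = [-0.1500, +0.0500, +0.2000, +0.1000, +0.0000, -0.0500]
  T[5,:] = [+0.0625, +0.1875, +0.0625, -0.1562, +0.0938, +0.0000]
eigenvalue magnitudes: 0.5192, 0.4170, 0.4123, 0.4123, 0.1029, 0.0838.
ρ = 0.5192; 0.5192 < 1: convergent.

yes, ρ = 0.5192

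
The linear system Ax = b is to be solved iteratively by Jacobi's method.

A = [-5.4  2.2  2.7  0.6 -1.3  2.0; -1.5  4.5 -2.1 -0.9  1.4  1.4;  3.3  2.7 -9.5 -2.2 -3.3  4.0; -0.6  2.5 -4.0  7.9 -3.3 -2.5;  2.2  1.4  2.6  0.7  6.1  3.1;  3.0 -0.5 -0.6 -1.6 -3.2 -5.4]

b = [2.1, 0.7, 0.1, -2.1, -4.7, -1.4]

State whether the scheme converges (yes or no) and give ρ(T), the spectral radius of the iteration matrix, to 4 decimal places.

no, ρ = 1.2792

Diagonal D = diag(-5.4, 4.5, -9.5, 7.9, 6.1, -5.4); L, U strict lower/upper.
Jacobi T = -D⁻¹(L+U): T[1,3] = -(-0.9)/(4.5) = +0.2000; T[1,1] = 0.
  T[0,:] = [+0.0000 +0.4074 +0.5000 +0.1111 -0.2407 +0.3704]
  T[1,:] = [+0.3333 +0.0000 +0.4667 +0.2000 -0.3111 -0.3111]
  T[2,:] = [+0.3474 +0.2842 +0.0000 -0.2316 -0.3474 +0.4211]
  T[3,:] = [+0.0759 -0.3165 +0.5063 +0.0000 +0.4177 +0.3165]
  T[4,:] = [-0.3607 -0.2295 -0.4262 -0.1148 +0.0000 -0.5082]
  T[5,:] = [+0.5556 -0.0926 -0.1111 -0.2963 -0.5926 +0.0000]
eigenvalue magnitudes: 1.2792, 0.7603, 0.5341, 0.5341, 0.2699, 0.0983.
ρ(T) = max|λ| = 1.2792; 1.2792 > 1 ⇒ diverges.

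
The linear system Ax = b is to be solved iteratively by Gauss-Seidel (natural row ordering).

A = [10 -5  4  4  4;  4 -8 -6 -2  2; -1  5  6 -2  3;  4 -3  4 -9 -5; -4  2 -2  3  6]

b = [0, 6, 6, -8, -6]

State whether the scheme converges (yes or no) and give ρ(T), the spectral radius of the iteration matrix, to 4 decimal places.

Let D = diag(10, -8, 6, -9, 6); L, U the strict triangles.
Gauss-Seidel: T = -(D+L)⁻¹U, row 0 first, T[0,4] = -(4)/(10) = -0.4000; later rows by forward substitution.
  T[0,:] = [+0.0000  +0.5000  -0.4000  -0.4000  -0.4000]
  T[1,:] = [+0.0000  +0.2500  -0.9500  -0.4500  +0.0500]
  T[2,:] = [+0.0000  -0.1250  +0.7250  +0.6417  -0.6083]
  T[3,:] = [+0.0000  +0.0833  +0.4611  +0.2574  -1.0204]
  T[4,:] = [+0.0000  +0.1667  +0.0611  -0.0315  +0.0241]
moduli |λ_i(T)| = 1.2569, 0.3818, 0.3818, 0.2527, 0.0000.
ρ(T) = max|λ| = 1.2569; 1.2569 > 1 ⇒ diverges.

no, ρ = 1.2569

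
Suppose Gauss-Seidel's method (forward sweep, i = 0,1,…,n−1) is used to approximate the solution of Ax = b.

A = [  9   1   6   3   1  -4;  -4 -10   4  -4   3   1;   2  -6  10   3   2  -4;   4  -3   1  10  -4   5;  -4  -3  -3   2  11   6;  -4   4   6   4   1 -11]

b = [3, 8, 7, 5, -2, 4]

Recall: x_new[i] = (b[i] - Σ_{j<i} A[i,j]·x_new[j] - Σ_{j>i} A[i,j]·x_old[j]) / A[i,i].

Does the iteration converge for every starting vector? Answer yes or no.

yes

A = D + L + U where D = diag(9, -10, 10, 10, 11, -11).
T_GS = -(D+L)⁻¹U: row 0 first, T[0,1] = -(1)/(9) = -0.1111; later rows by forward substitution.
  T[0,:] = [+0.0000 -0.1111 -0.6667 -0.3333 -0.1111 +0.4444]
  T[1,:] = [+0.0000 +0.0444 +0.6667 -0.2667 +0.3444 -0.0778]
  T[2,:] = [+0.0000 +0.0489 +0.5333 -0.3933 +0.0289 +0.2644]
  T[3,:] = [+0.0000 +0.0529 +0.4133 +0.0927 +0.5449 -0.7276]
  T[4,:] = [+0.0000 -0.0246 +0.0097 -0.3181 -0.0377 -0.2006]
  T[5,:] = [+0.0000 +0.1002 +0.9269 -0.1855 +0.3761 -0.3285]
|roots of det(T-λI)|: 0.8893, 0.5642, 0.5642, 0.1465, 0.0255, 0.0000.
ρ = 0.8893; 0.8893 < 1: convergent.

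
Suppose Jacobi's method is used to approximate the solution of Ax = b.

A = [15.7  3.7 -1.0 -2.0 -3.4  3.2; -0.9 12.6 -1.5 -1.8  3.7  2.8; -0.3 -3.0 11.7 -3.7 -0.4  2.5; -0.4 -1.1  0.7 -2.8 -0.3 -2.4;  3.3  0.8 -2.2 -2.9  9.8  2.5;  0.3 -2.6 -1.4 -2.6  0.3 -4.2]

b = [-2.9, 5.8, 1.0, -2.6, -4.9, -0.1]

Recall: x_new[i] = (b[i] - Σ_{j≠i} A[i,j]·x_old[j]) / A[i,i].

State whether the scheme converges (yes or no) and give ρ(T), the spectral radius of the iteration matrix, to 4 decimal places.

yes, ρ = 0.8949

Write A = D+L+U with D = diag(15.7, 12.6, 11.7, -2.8, 9.8, -4.2).
Jacobi: T = -D⁻¹(L+U), T[0,4] = -(-3.4)/(15.7) = +0.2166; T[0,0] = 0.
  T[0,:] = [+0.0000  -0.2357  +0.0637  +0.1274  +0.2166  -0.2038]
  T[1,:] = [+0.0714  +0.0000  +0.1190  +0.1429  -0.2937  -0.2222]
  T[2,:] = [+0.0256  +0.2564  +0.0000  +0.3162  +0.0342  -0.2137]
  T[3,:] = [-0.1429  -0.3929  +0.2500  +0.0000  -0.1071  -0.8571]
  T[4,:] = [-0.3367  -0.0816  +0.2245  +0.2959  +0.0000  -0.2551]
  T[5,:] = [+0.0714  -0.6190  -0.3333  -0.6190  +0.0714  +0.0000]
|eigenvalues of T|: 0.8949, 0.7473, 0.3414, 0.3414, 0.2652, 0.1691.
spectral radius ρ = 0.8949; 0.8949 < 1, so it converges for any x₀.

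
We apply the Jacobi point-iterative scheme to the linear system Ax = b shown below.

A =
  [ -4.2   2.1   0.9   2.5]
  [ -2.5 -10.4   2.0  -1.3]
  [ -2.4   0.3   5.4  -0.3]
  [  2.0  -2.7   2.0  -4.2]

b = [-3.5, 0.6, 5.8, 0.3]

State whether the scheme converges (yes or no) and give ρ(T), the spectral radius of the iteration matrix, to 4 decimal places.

yes, ρ = 0.7718

Diagonal D = diag(-4.2, -10.4, 5.4, -4.2); L, U strict lower/upper.
Jacobi: T = -D⁻¹(L+U), T[1,3] = -(-1.3)/(-10.4) = -0.1250; T[1,1] = 0.
  T[0,:] = [+0.0000  +0.5000  +0.2143  +0.5952]
  T[1,:] = [-0.2404  +0.0000  +0.1923  -0.1250]
  T[2,:] = [+0.4444  -0.0556  +0.0000  +0.0556]
  T[3,:] = [+0.4762  -0.6429  +0.4762  +0.0000]
moduli |λ_i(T)| = 0.7718, 0.6043, 0.6043, 0.1366.
ρ(T) = max|λ| = 0.7718; 0.7718 < 1: convergent.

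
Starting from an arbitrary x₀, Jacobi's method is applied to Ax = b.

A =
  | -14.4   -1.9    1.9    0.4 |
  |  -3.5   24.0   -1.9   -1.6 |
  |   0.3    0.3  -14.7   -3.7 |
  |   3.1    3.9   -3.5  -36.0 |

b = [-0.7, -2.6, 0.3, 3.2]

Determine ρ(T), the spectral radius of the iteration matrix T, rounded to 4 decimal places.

0.2178

Write A = D+L+U with D = diag(-14.4, 24, -14.7, -36).
Jacobi T = -D⁻¹(L+U): T[0,1] = -(-1.9)/(-14.4) = -0.1319; T[0,0] = 0.
  T[0,:] = [+0.0000, -0.1319, +0.1319, +0.0278]
  T[1,:] = [+0.1458, +0.0000, +0.0792, +0.0667]
  T[2,:] = [+0.0204, +0.0204, +0.0000, -0.2517]
  T[3,:] = [+0.0861, +0.1083, -0.0972, +0.0000]
|eigenvalues of T|: 0.2178, 0.1464, 0.1464, 0.0384.
spectral radius ρ = 0.2178; 0.2178 < 1 ⇒ converges.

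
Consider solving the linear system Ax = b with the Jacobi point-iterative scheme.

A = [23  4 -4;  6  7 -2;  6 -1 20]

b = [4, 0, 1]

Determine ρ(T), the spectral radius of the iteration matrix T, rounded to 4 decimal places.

Diagonal D = diag(23, 7, 20); L, U strict lower/upper.
T_J = -D⁻¹(L+U): T[1,2] = -(-2)/(7) = +0.2857; T[1,1] = 0.
  T[0,:] = [+0.0000  -0.1739  +0.1739]
  T[1,:] = [-0.8571  +0.0000  +0.2857]
  T[2,:] = [-0.3000  +0.0500  +0.0000]
moduli |λ_i(T)| = 0.3629, 0.2928, 0.0701.
spectral radius ρ = 0.3629; 0.3629 < 1: convergent.

0.3629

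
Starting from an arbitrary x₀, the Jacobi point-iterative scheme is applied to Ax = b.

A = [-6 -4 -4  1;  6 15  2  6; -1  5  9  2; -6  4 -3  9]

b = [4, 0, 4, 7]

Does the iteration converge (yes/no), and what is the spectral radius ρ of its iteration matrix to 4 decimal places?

yes, ρ = 0.8412

Split A = D + L + U, D = diag(-6, 15, 9, 9).
Jacobi T = -D⁻¹(L+U): T[3,1] = -(4)/(9) = -0.4444; T[3,3] = 0.
  T[0,:] = [+0.0000  -0.6667  -0.6667  +0.1667]
  T[1,:] = [-0.4000  +0.0000  -0.1333  -0.4000]
  T[2,:] = [+0.1111  -0.5556  +0.0000  -0.2222]
  T[3,:] = [+0.6667  -0.4444  +0.3333  +0.0000]
|λ(T)| sorted: 0.8412, 0.5915, 0.5915, 0.1277.
ρ(T) = max|λ| = 0.8412; 0.8412 < 1, so it converges for any x₀.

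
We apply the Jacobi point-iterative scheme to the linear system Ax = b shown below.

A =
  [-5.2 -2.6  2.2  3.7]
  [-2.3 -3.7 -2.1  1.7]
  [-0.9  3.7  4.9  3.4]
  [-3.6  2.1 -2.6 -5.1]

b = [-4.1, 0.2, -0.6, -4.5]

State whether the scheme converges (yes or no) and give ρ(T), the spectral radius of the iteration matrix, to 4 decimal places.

Diagonal D = diag(-5.2, -3.7, 4.9, -5.1); L, U strict lower/upper.
Jacobi T = -D⁻¹(L+U): T[2,3] = -(3.4)/(4.9) = -0.6939; T[2,2] = 0.
  T[0,:] = [+0.0000  -0.5000  +0.4231  +0.7115]
  T[1,:] = [-0.6216  +0.0000  -0.5676  +0.4595]
  T[2,:] = [+0.1837  -0.7551  +0.0000  -0.6939]
  T[3,:] = [-0.7059  +0.4118  -0.5098  +0.0000]
moduli |λ_i(T)| = 1.2532, 0.5692, 0.5692, 0.5641.
spectral radius ρ = 1.2532; 1.2532 > 1 ⇒ diverges.

no, ρ = 1.2532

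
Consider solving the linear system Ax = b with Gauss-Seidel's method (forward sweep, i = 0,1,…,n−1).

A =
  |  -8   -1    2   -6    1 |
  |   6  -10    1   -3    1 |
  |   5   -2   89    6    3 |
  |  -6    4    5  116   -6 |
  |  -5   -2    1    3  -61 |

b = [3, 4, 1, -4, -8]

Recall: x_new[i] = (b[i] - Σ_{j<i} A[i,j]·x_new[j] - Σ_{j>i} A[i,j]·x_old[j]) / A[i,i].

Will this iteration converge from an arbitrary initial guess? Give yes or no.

Diagonal D = diag(-8, -10, 89, 116, -61); L, U strict lower/upper.
Gauss-Seidel: T = -(D+L)⁻¹U, row 0 first, T[0,3] = -(-6)/(-8) = -0.7500; later rows by forward substitution.
  T[0,:] = [+0.0000 -0.1250 +0.2500 -0.7500 +0.1250]
  T[1,:] = [+0.0000 -0.0750 +0.2500 -0.7500 +0.1750]
  T[2,:] = [+0.0000 +0.0053 -0.0084 -0.0421 -0.0368]
  T[3,:] = [+0.0000 -0.0041 +0.0047 -0.0111 +0.0537]
  T[4,:] = [+0.0000 +0.0126 -0.0286 +0.0848 -0.0139]
|λ(T)| sorted: 0.1655, 0.0373, 0.0373, 0.0155, 0.0000.
ρ(T) = max|λ| = 0.1655; 0.1655 < 1: convergent.

yes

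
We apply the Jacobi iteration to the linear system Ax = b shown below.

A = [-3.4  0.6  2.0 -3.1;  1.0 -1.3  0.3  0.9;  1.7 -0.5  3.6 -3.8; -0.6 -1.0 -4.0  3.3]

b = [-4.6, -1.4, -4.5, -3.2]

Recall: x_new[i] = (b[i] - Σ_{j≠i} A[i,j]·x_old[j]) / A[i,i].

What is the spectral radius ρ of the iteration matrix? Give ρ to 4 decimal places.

A = D + L + U where D = diag(-3.4, -1.3, 3.6, 3.3).
Jacobi T = -D⁻¹(L+U): T[2,0] = -(1.7)/(3.6) = -0.4722; T[2,2] = 0.
  T[0,:] = [+0.0000 +0.1765 +0.5882 -0.9118]
  T[1,:] = [+0.7692 +0.0000 +0.2308 +0.6923]
  T[2,:] = [-0.4722 +0.1389 +0.0000 +1.0556]
  T[3,:] = [+0.1818 +0.3030 +1.2121 +0.0000]
|roots of det(T-λI)|: 1.2942, 0.8009, 0.8009, 0.1267.
spectral radius ρ = 1.2942; 1.2942 > 1: divergent.

1.2942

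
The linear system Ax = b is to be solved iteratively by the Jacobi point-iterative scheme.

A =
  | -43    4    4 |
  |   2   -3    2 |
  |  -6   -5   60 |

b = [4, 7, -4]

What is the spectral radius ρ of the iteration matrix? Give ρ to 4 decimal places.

0.3946

Split A = D + L + U, D = diag(-43, -3, 60).
Jacobi T = -D⁻¹(L+U): T[2,1] = -(-5)/(60) = +0.0833; T[2,2] = 0.
  T[0,:] = [+0.0000 +0.0930 +0.0930]
  T[1,:] = [+0.6667 +0.0000 +0.6667]
  T[2,:] = [+0.1000 +0.0833 +0.0000]
|λ(T)| sorted: 0.3946, 0.2978, 0.0968.
ρ = 0.3946; 0.3946 < 1, so it converges for any x₀.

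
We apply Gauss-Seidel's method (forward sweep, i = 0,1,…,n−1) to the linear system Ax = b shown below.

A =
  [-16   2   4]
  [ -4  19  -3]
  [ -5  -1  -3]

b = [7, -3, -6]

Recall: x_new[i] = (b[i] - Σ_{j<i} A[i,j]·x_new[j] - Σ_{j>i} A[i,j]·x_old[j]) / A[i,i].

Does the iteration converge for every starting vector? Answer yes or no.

yes

A = D + L + U where D = diag(-16, 19, -3).
T_GS = -(D+L)⁻¹U: row 0 first, T[0,1] = -(2)/(-16) = +0.1250; later rows by forward substitution.
  T[0,:] = [+0.0000  +0.1250  +0.2500]
  T[1,:] = [+0.0000  +0.0263  +0.2105]
  T[2,:] = [+0.0000  -0.2171  -0.4868]
|eigenvalues of T|: 0.3721, 0.0884, 0.0000.
ρ = 0.3721; 0.3721 < 1 ⇒ converges.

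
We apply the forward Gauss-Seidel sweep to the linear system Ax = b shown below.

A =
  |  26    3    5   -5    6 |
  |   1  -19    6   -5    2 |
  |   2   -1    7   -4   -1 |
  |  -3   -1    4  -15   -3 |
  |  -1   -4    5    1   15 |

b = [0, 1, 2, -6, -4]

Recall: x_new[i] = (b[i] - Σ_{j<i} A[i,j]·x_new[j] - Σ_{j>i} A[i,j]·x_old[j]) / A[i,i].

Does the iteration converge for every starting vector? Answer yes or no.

Let D = diag(26, -19, 7, -15, 15); L, U the strict triangles.
GS T = -(D+L)⁻¹U: row 0 first, T[0,1] = -(3)/(26) = -0.1154; later rows by forward substitution.
  T[0,:] = [+0.0000, -0.1154, -0.1923, +0.1923, -0.2308]
  T[1,:] = [+0.0000, -0.0061, +0.3057, -0.2530, +0.0931]
  T[2,:] = [+0.0000, +0.0321, +0.0986, +0.4803, +0.2221]
  T[3,:] = [+0.0000, +0.0320, +0.0444, +0.1065, -0.1008]
  T[4,:] = [+0.0000, -0.0221, +0.0329, -0.2219, -0.0579]
moduli |λ_i(T)| = 0.2896, 0.2152, 0.0667, 0.0667, 0.0000.
spectral radius ρ = 0.2896; 0.2896 < 1, so it converges for any x₀.

yes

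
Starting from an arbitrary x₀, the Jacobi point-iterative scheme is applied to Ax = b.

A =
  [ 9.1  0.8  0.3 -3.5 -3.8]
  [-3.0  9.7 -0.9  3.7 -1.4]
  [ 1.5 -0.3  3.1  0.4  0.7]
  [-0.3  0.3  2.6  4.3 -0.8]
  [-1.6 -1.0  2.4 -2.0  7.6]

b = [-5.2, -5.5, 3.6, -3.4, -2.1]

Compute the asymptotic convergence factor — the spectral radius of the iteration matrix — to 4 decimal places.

Let D = diag(9.1, 9.7, 3.1, 4.3, 7.6); L, U the strict triangles.
Jacobi: T = -D⁻¹(L+U), T[4,2] = -(2.4)/(7.6) = -0.3158; T[4,4] = 0.
  T[0,:] = [+0.0000, -0.0879, -0.0330, +0.3846, +0.4176]
  T[1,:] = [+0.3093, +0.0000, +0.0928, -0.3814, +0.1443]
  T[2,:] = [-0.4839, +0.0968, +0.0000, -0.1290, -0.2258]
  T[3,:] = [+0.0698, -0.0698, -0.6047, +0.0000, +0.1860]
  T[4,:] = [+0.2105, +0.1316, -0.3158, +0.2632, +0.0000]
|eigenvalues of T|: 0.8322, 0.5117, 0.5117, 0.3663, 0.1552.
ρ(T) = max|λ| = 0.8322; 0.8322 < 1, so it converges for any x₀.

0.8322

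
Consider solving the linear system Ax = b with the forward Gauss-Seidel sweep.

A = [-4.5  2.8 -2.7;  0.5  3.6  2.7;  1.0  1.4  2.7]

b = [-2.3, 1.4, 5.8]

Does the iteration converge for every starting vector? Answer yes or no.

yes

Split A = D + L + U, D = diag(-4.5, 3.6, 2.7).
GS T = -(D+L)⁻¹U: row 0 first, T[0,2] = -(-2.7)/(-4.5) = -0.6000; later rows by forward substitution.
  T[0,:] = [+0.0000  +0.6222  -0.6000]
  T[1,:] = [+0.0000  -0.0864  -0.6667]
  T[2,:] = [+0.0000  -0.1856  +0.5679]
moduli |λ_i(T)| = 0.7212, 0.2397, 0.0000.
ρ = 0.7212; 0.7212 < 1: convergent.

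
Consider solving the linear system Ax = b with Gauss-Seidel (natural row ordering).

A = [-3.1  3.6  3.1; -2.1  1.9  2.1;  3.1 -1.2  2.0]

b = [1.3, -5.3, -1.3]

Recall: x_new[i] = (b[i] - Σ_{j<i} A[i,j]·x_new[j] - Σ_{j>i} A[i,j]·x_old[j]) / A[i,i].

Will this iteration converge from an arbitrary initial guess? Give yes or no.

no

A = D + L + U where D = diag(-3.1, 1.9, 2).
Gauss-Seidel: T = -(D+L)⁻¹U, row 0 first, T[0,1] = -(3.6)/(-3.1) = +1.1613; later rows by forward substitution.
  T[0,:] = [+0.0000 +1.1613 +1.0000]
  T[1,:] = [+0.0000 +1.2835 +0.0000]
  T[2,:] = [+0.0000 -1.0299 -1.5500]
moduli |λ_i(T)| = 1.5500, 1.2835, 0.0000.
ρ = 1.5500; 1.5500 > 1 ⇒ diverges.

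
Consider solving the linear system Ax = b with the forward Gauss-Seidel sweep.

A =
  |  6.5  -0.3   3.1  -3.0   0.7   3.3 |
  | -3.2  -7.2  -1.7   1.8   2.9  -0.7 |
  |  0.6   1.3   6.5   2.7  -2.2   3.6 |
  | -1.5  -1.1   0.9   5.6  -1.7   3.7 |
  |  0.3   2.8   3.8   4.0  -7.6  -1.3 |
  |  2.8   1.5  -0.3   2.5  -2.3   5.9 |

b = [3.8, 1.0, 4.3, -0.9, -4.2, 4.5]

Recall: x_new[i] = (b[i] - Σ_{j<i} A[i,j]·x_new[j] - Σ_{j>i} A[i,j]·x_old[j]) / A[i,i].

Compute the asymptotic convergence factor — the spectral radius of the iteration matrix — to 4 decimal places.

0.8532

Write A = D+L+U with D = diag(6.5, -7.2, 6.5, 5.6, -7.6, 5.9).
GS T = -(D+L)⁻¹U: row 0 first, T[0,1] = -(-0.3)/(6.5) = +0.0462; later rows by forward substitution.
  T[0,:] = [+0.0000  +0.0462  -0.4769  +0.4615  -0.1077  -0.5077]
  T[1,:] = [+0.0000  -0.0205  -0.0241  +0.0449  +0.4506  +0.1284]
  T[2,:] = [+0.0000  -0.0002  +0.0489  -0.4670  +0.2583  -0.5327]
  T[3,:] = [+0.0000  +0.0084  -0.1403  +0.2075  +0.3217  -0.6859]
  T[4,:] = [+0.0000  -0.0014  -0.0772  -0.0895  +0.4602  -0.7711]
  T[5,:] = [+0.0000  -0.0208  +0.2643  -0.3770  -0.0072  +0.1712]
eigenvalue magnitudes: 0.8532, 0.2955, 0.2955, 0.0526, 0.0285, 0.0000.
spectral radius ρ = 0.8532; 0.8532 < 1: convergent.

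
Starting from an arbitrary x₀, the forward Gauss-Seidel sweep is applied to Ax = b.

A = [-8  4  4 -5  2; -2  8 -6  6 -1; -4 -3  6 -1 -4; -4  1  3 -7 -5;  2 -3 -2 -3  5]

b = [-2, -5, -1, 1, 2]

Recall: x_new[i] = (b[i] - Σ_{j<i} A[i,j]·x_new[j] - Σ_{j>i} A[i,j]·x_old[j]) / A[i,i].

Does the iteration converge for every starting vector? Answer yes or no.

Split A = D + L + U, D = diag(-8, 8, 6, -7, 5).
T_GS = -(D+L)⁻¹U: row 0 first, T[0,1] = -(4)/(-8) = +0.5000; later rows by forward substitution.
  T[0,:] = [+0.0000, +0.5000, +0.5000, -0.6250, +0.2500]
  T[1,:] = [+0.0000, +0.1250, +0.8750, -0.9062, +0.1875]
  T[2,:] = [+0.0000, +0.3958, +0.7708, -0.7031, +0.9271]
  T[3,:] = [+0.0000, -0.0982, +0.1696, -0.0737, -0.4330]
  T[4,:] = [+0.0000, -0.0256, +0.7351, -0.6192, +0.1235]
|eigenvalues of T|: 1.5889, 0.7955, 0.1189, 0.1189, 0.0000.
ρ(T) = max|λ| = 1.5889; 1.5889 > 1: divergent.

no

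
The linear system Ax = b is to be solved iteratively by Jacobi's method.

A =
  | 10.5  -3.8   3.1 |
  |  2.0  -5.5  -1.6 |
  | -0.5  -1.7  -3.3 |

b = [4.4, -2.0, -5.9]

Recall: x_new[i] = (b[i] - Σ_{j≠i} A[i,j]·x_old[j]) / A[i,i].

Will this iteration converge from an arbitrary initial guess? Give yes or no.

yes

Write A = D+L+U with D = diag(10.5, -5.5, -3.3).
T_J = -D⁻¹(L+U): T[1,0] = -(2)/(-5.5) = +0.3636; T[1,1] = 0.
  T[0,:] = [+0.0000 +0.3619 -0.2952]
  T[1,:] = [+0.3636 +0.0000 -0.2909]
  T[2,:] = [-0.1515 -0.5152 +0.0000]
eigenvalue magnitudes: 0.6590, 0.3509, 0.3082.
ρ = 0.6590; 0.6590 < 1 ⇒ converges.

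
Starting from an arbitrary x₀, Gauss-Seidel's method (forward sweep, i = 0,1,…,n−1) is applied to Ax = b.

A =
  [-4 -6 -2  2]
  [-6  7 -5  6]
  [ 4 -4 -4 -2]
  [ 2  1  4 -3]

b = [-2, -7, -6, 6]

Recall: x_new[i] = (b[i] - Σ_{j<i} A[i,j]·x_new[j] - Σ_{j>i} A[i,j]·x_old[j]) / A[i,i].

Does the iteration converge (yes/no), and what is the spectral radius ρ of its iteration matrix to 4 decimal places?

no, ρ = 1.6014

A = D + L + U where D = diag(-4, 7, -4, -3).
T_GS = -(D+L)⁻¹U: row 0 first, T[0,3] = -(2)/(-4) = +0.5000; later rows by forward substitution.
  T[0,:] = [+0.0000 -1.5000 -0.5000 +0.5000]
  T[1,:] = [+0.0000 -1.2857 +0.2857 -0.4286]
  T[2,:] = [+0.0000 -0.2143 -0.7857 +0.4286]
  T[3,:] = [+0.0000 -1.7143 -1.2857 +0.7619]
|λ(T)| sorted: 1.6014, 0.6402, 0.3483, 0.0000.
ρ = 1.6014; 1.6014 > 1: divergent.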